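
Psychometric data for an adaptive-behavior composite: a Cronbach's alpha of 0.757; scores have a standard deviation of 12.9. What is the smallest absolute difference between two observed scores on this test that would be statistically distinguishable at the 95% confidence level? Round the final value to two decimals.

17.63

SEM = 12.900 · √(1 − 0.757) = 12.900 · √0.243 ≃ 12.900 · 0.493 ≃ 6.359
SE_diff = SEM · √2 ≃ 6.359 · 1.414 ≃ 8.993
Smallest detectable difference = 1.96·8.993 ≃ 17.626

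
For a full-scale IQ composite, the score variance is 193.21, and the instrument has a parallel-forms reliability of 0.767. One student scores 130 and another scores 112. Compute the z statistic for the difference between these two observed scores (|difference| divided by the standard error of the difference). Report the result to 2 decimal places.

SD = √193.21 = 13.9000
SEM = 13.9000 · √(1 − 0.7670) = 13.9000 · √0.2330 ≈ 13.9000 · 0.4827 ≈ 6.7095
SE_diff = SEM · √2 ≈ 6.7095 · 1.4142 ≈ 9.4887
z = 18 / 9.4887 ≈ 1.8970

1.90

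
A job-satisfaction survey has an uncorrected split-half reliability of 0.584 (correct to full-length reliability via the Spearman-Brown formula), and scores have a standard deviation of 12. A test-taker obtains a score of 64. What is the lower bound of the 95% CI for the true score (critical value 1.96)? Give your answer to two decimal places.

Full-length reliability (Spearman-Brown) = 2(0.584)/(1+0.584) ≈ 0.73737
The standard error of measurement is 12.00000*√(1 − 0.73737) ≈ 12.00000*0.51247 ≈ 6.14965.
Half-width = 1.96*6.14965 ≈ 12.05331
Lower bound: 64 − 12.05331 = 51.94669

51.95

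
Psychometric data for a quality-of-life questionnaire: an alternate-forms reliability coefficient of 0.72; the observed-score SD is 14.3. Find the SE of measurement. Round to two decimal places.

The standard error of measurement is 14.300×√(1 − 0.720) ≈ 14.300×0.529 ≈ 7.567.

7.57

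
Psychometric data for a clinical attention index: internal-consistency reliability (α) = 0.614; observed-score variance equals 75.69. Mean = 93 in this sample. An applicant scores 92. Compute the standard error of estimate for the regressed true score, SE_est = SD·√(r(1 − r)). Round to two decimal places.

4.24

SD = √75.69 ≈ 8.7000
SE_est = 8.7000·√[r(1 − r)] ≈ 4.2354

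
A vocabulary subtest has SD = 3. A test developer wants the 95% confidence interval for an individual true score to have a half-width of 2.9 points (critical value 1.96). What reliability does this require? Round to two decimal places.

0.76

SEM needed = half-width / z = 2.9/1.96 ≈ 1.480
r = 1 − (SEM / SD)² = 1 − (1.480 / 3)² ≈ 1 − 0.243 ≈ 0.757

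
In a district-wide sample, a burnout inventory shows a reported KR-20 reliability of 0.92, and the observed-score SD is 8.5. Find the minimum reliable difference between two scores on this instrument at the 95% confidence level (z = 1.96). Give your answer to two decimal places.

SEM = 8.5000 · √(1 − 0.9200) = 8.5000 · √0.0800 ≈ 8.5000 · 0.2828 ≈ 2.4042
SE_diff = √2 · SEM ≈ 3.4000
Minimum reliable difference = 1.96 · SE_diff ≈ 1.96 · 3.4000 ≈ 6.6640

6.66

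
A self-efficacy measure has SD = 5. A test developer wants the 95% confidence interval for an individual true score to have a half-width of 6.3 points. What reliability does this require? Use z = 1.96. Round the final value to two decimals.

0.59

Required SEM = 6.3 / 1.96 ≈ 3.214
r = 1 − (SEM / SD)² = 1 − (3.214 / 5)² ≈ 1 − 0.413 ≈ 0.587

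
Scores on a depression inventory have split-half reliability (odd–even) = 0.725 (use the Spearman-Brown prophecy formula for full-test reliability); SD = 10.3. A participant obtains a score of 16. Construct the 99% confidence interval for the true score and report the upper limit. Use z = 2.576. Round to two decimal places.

26.59

r_full = 2·0.725 / (1 + 0.725) ≈ 0.8406
SEM = 10.3000 · √(1 − 0.8406) = 10.3000 · √0.1594 ≈ 10.3000 · 0.3993 ≈ 4.1125
Half-width = 2.576·4.1125 ≈ 10.5939
Upper limit = 16 + 10.5939 ≈ 26.5939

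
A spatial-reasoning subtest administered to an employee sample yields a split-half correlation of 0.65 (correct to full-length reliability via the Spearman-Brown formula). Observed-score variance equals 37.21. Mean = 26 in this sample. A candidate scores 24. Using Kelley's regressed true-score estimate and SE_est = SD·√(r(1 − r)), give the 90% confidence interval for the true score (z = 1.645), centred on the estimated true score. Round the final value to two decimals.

σ = 37.21^(1/2) = 6.100
Spearman-Brown: r = 2(0.65) / (1 + 0.65) = 1.300 / 1.650 ≃ 0.788
Estimated true score = 0.788*24 + (1 − 0.788)*26 ≃ 24.424
SE_est = SD * √(r(1 − r)) = 6.100 * √0.167 ≃ 6.100 * 0.409 ≃ 2.494
CI = 24.424 ± 1.645 * 2.494 → [20.322, 28.526]

[20.32, 28.53]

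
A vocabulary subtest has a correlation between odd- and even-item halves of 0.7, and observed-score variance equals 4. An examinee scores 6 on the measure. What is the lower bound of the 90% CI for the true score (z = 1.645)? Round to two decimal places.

4.62

σ = 4^(1/2) = 2.000
Full-length reliability (Spearman-Brown) = 2(0.7)/(1+0.7) ≈ 0.824
The standard error of measurement is 2.000*√(1 − 0.824) ≈ 2.000*0.420 ≈ 0.840.
Margin = 1.645 * 0.840 ≈ 1.382
Lower limit = 6 − 1.382 ≈ 4.618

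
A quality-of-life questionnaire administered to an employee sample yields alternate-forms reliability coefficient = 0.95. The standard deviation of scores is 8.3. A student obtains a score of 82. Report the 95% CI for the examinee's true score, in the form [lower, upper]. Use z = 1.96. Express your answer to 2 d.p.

[78.36, 85.64]

SEM = 8.3000 * √(1 − 0.9500) = 8.3000 * √0.0500 ≈ 8.3000 * 0.2236 ≈ 1.8559
Half-width = 1.96*1.8559 ≈ 3.6376
95% CI: 82 ± 3.6376 = [78.3624, 85.6376]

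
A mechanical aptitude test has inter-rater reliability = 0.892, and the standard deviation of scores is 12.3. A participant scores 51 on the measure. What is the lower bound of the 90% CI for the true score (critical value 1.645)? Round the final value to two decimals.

SEM = 12.300×√(1 − 0.892) ≈ 4.042
Half-width = 1.645×4.042 ≈ 6.649
Lower bound: 51 − 6.649 = 44.351

44.35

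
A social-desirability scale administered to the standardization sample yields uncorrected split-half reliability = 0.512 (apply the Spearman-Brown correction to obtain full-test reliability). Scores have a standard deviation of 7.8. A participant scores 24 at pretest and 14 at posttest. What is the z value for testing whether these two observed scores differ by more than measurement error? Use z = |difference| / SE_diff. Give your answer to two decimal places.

Full-length reliability (Spearman-Brown) = 2(0.512)/(1+0.512) ≈ 0.677
SEM = 7.800 × √(1 − 0.677) = 7.800 × √0.323 ≈ 7.800 × 0.568 ≈ 4.431
SE_diff = SEM × √2 ≈ 4.431 × 1.414 ≈ 6.267
z = 10 / 6.267 ≈ 1.596

1.60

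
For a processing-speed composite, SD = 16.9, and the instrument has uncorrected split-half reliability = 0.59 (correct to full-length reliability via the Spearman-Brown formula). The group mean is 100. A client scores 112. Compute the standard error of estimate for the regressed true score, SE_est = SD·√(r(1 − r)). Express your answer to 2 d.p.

7.39

r_full = 2·0.59 / (1 + 0.59) ≈ 0.742
SE_est = SD * √(r(1 − r)) = 16.900 * √0.191 ≈ 16.900 * 0.437 ≈ 7.393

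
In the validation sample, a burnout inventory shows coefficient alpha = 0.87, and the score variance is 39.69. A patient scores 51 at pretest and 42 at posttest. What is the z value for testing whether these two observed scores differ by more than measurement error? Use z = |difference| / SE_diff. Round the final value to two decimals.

SD = √39.69 ≈ 6.300
SEM = 6.300 × √(1 − 0.870) = 6.300 × √0.130 ≈ 6.300 × 0.361 ≈ 2.271
Standard error of the difference = 2.271·√2 ≈ 3.212
z = 9 / 3.212 ≈ 2.802

2.80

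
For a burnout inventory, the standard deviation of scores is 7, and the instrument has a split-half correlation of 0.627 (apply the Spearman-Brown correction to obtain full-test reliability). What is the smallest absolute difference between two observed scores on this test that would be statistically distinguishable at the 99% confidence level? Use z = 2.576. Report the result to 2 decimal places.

12.21

Full-length reliability (Spearman-Brown) = 2(0.627)/(1+0.627) ≈ 0.7707
SEM = 7.0000×√(1 − 0.7707) ≈ 3.3517
SE_diff = SEM × √2 ≈ 3.3517 × 1.4142 ≈ 4.7399
Minimum reliable difference = 2.576 × SE_diff ≈ 2.576 × 4.7399 ≈ 12.2101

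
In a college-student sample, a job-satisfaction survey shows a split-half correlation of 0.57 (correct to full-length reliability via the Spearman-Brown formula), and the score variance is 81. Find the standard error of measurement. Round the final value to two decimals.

SD = √81 ≃ 9.000
r_full = 2·0.57 / (1 + 0.57) ≃ 0.726
SEM = 9.000 × √(1 − 0.726) = 9.000 × √0.274 ≃ 9.000 × 0.523 ≃ 4.710

4.71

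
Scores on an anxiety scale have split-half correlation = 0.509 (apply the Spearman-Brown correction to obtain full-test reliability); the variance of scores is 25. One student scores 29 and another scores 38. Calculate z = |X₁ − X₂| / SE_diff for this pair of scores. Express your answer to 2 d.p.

2.23

SD = √25 ≈ 5.000
r_full = 2·0.509 / (1 + 0.509) ≈ 0.675
SEM = 5.000 * √(1 − 0.675) = 5.000 * √0.325 ≈ 5.000 * 0.570 ≈ 2.852
Standard error of the difference = 2.852·√2 ≈ 4.033
z = |29 − 38| / 4.033 = 9 / 4.033 ≈ 2.231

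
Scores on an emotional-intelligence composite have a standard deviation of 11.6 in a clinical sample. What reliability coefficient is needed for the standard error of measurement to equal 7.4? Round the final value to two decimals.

r = 1 − (SEM / SD)² = 1 − (7.400 / 11.6)² ≈ 1 − 0.407 ≈ 0.593

0.59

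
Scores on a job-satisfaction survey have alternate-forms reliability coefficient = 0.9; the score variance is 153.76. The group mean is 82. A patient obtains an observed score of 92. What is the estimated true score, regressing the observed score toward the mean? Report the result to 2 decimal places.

91.00

Estimated true score = 0.9000·92 + (1 − 0.9000)·82 ≈ 91.0000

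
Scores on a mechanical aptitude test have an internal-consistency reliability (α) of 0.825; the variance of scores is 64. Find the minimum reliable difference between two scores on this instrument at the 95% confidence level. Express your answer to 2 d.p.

9.28

SD = √64 ≈ 8.0000
SEM = 8.0000*√(1 − 0.8250) ≈ 3.3466
Standard error of the difference = 3.3466·√2 ≈ 4.7329
Minimum reliable difference = 1.96 * SE_diff ≈ 1.96 * 4.7329 ≈ 9.2764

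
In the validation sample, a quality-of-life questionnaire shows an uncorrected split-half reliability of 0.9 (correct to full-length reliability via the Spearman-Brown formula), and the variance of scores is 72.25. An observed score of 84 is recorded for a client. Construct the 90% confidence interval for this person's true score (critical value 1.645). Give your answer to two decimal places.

[80.79, 87.21]

SD = √72.25 = 8.500
Spearman-Brown: r = 2(0.9) / (1 + 0.9) = 1.800 / 1.900 ≈ 0.947
The standard error of measurement is 8.500×√(1 − 0.947) ≈ 8.500×0.229 ≈ 1.950.
Margin = 1.645 × 1.950 ≈ 3.208
Interval: (80.792, 87.208)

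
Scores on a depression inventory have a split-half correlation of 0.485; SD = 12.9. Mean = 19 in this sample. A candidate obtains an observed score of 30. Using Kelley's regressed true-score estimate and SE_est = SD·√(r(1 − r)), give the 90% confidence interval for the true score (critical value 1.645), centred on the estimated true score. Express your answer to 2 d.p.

[16.09, 36.29]

Spearman-Brown: r = 2(0.485) / (1 + 0.485) = 0.97000 / 1.48500 ≈ 0.65320
Estimated true score = 0.65320×30 + (1 − 0.65320)×19 ≈ 26.18519
SE_est = SD × √(r(1 − r)) = 12.90000 × √0.22653 ≈ 12.90000 × 0.47595 ≈ 6.13978
90% CI: 26.18519 ± 10.09994 ≈ (16.08525, 36.28512)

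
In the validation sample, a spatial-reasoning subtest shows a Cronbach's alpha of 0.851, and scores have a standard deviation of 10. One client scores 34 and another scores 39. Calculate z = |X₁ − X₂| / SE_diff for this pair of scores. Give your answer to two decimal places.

SEM = 10.00000*√(1 − 0.85100) ≃ 3.86005
SE_diff = SEM * √2 ≃ 3.86005 * 1.41421 ≃ 5.45894
z = 5 / 5.45894 ≃ 0.91593

0.92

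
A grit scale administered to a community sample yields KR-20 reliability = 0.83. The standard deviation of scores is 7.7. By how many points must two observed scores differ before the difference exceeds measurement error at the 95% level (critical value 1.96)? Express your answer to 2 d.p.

8.80

The standard error of measurement is 7.7000·√(1 − 0.8300) ≈ 7.7000·0.4123 ≈ 3.1748.
SE_diff = √2 · SEM ≈ 4.4898
Minimum reliable difference = 1.96 · SE_diff ≈ 1.96 · 4.4898 ≈ 8.8001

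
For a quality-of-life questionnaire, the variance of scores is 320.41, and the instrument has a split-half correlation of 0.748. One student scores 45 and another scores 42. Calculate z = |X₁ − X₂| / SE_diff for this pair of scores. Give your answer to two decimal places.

0.31

SD = √320.41 ≃ 17.900
Spearman-Brown: r = 2(0.748) / (1 + 0.748) = 1.496 / 1.748 ≃ 0.856
SEM = 17.900*√(1 − 0.856) ≃ 6.796
Standard error of the difference = 6.796·√2 ≃ 9.612
z = |45 − 42| / 9.612 = 3 / 9.612 ≃ 0.312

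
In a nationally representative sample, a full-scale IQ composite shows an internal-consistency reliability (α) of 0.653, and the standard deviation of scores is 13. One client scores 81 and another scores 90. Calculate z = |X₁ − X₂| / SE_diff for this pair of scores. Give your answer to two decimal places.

0.83

SEM = 13.0000 * √(1 − 0.6530) = 13.0000 * √0.3470 ≈ 13.0000 * 0.5891 ≈ 7.6579
Standard error of the difference = 7.6579·√2 ≈ 10.8299
z = |81 − 90| / 10.8299 = 9 / 10.8299 ≈ 0.8310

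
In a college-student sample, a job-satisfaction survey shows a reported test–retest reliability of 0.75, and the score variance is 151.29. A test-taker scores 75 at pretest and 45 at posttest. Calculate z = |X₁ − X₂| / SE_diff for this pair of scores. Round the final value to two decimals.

3.45

SD = √151.29 ≈ 12.300
SEM = 12.300 * √(1 − 0.750) = 12.300 * √0.250 ≈ 12.300 * 0.500 ≈ 6.150
SE_diff = √2 * SEM ≈ 8.697
z = |75 − 45| / 8.697 = 30 / 8.697 ≈ 3.449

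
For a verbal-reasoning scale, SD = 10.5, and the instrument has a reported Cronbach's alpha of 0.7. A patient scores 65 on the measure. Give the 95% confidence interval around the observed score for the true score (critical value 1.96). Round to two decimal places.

[53.73, 76.27]

SEM = 10.5000 * √(1 − 0.7000) = 10.5000 * √0.3000 ≃ 10.5000 * 0.5477 ≃ 5.7511
Half-width = 1.96*5.7511 ≃ 11.2721
Interval: (53.7279, 76.2721)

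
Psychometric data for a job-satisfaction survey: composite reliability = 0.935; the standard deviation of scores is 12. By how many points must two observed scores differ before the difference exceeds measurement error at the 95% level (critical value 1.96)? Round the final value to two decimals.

8.48

SEM = 12.000 · √(1 − 0.935) = 12.000 · √0.065 ≈ 12.000 · 0.255 ≈ 3.059
Standard error of the difference = 3.059·√2 ≈ 4.327
Minimum reliable difference = 1.96 · SE_diff ≈ 1.96 · 4.327 ≈ 8.480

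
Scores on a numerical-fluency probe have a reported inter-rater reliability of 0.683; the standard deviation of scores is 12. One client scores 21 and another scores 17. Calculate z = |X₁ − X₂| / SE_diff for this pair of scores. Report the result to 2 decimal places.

SEM = 12.000 × √(1 − 0.683) = 12.000 × √0.317 ≈ 12.000 × 0.563 ≈ 6.756
SE_diff = SEM × √2 ≈ 6.756 × 1.414 ≈ 9.555
z = 4 / 9.555 ≈ 0.419

0.42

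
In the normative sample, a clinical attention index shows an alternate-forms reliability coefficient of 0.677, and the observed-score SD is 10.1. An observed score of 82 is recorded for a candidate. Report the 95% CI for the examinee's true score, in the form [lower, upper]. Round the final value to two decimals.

[70.75, 93.25]

The standard error of measurement is 10.1000*√(1 − 0.6770) ≈ 10.1000*0.5683 ≈ 5.7401.
1.96 * SEM ≈ 11.2507
CI = 82 ± 11.2507 → [70.7493, 93.2507]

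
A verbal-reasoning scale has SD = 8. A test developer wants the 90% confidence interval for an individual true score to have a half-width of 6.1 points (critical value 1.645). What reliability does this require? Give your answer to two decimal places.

SEM needed = half-width / z = 6.1/1.645 ≃ 3.7082
Required reliability = 1 − (SEM/SD)² = 1 − 0.2149 ≃ 0.7851

0.79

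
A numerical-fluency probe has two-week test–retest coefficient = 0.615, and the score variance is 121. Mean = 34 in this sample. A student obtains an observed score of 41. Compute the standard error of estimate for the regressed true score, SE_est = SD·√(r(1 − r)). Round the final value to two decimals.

σ = 121^(1/2) = 11.0000
SE_est = SD × √(r(1 − r)) = 11.0000 × √0.2368 ≈ 11.0000 × 0.4866 ≈ 5.3525

5.35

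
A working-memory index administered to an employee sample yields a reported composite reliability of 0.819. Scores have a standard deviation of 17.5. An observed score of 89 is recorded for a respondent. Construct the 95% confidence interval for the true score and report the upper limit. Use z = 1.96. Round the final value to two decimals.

103.59

SEM = 17.500×√(1 − 0.819) ≃ 7.445
Margin = 1.96 × 7.445 ≃ 14.593
Upper bound: 89 + 14.593 = 103.593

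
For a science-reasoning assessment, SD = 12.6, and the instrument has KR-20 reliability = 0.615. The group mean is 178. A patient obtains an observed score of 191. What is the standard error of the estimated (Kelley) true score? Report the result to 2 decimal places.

SE_est = 12.600*√(0.615*0.385) ≈ 6.131

6.13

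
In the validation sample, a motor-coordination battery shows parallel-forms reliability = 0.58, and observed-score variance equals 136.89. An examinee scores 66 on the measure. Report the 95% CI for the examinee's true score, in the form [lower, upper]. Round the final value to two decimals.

[51.14, 80.86]

SD = √136.89 = 11.7000
The standard error of measurement is 11.7000·√(1 − 0.5800) ≈ 11.7000·0.6481 ≈ 7.5825.
Margin = 1.96 · 7.5825 ≈ 14.8616
95% CI: 66 ± 14.8616 = [51.1384, 80.8616]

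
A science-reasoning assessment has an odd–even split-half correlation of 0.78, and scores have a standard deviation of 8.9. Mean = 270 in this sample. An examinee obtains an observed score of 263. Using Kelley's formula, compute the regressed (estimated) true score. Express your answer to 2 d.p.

Spearman-Brown: r = 2(0.78) / (1 + 0.78) = 1.560 / 1.780 ≈ 0.876
Estimated true score = 0.876·263 + (1 − 0.876)·270 ≈ 263.865

263.87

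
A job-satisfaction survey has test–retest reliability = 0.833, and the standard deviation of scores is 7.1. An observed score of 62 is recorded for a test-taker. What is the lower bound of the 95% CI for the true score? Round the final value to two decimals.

56.31

SEM = 7.100*√(1 − 0.833) ≈ 2.901
1.96 * SEM ≈ 5.687
Lower bound: 62 − 5.687 = 56.313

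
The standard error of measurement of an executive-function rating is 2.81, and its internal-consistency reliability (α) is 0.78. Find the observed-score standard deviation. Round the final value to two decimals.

5.99

σ = SEM·(1 − r)^(−1/2) ≃ 2.81·2.13201 ≃ 5.99094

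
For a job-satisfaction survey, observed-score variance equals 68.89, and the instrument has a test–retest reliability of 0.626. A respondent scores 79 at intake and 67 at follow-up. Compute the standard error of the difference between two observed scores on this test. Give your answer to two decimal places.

7.18

SD = √68.89 ≃ 8.300
SEM = 8.300 * √(1 − 0.626) = 8.300 * √0.374 ≃ 8.300 * 0.612 ≃ 5.076
Standard error of the difference = 5.076·√2 ≃ 7.178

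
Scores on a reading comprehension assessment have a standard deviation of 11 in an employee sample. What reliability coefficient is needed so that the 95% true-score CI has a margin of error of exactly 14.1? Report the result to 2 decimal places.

0.57

Required SEM = 14.1 / 1.96 ≃ 7.194
r = 1 − (SEM / SD)² = 1 − (7.194 / 11)² ≃ 1 − 0.428 ≃ 0.572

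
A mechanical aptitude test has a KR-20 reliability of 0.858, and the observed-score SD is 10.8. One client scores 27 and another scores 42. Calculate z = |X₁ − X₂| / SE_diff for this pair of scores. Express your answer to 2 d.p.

The standard error of measurement is 10.800*√(1 − 0.858) ≈ 10.800*0.377 ≈ 4.070.
SE_diff = √2 * SEM ≈ 5.755
z = |27 − 42| / 5.755 = 15 / 5.755 ≈ 2.606

2.61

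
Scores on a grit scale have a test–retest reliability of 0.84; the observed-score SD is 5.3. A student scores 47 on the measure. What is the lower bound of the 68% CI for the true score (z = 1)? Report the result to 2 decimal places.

44.88

SEM = 5.3000 · √(1 − 0.8400) = 5.3000 · √0.1600 ≈ 5.3000 · 0.4000 ≈ 2.1200
Margin = 1 · 2.1200 ≈ 2.1200
Lower limit = 47 − 2.1200 ≈ 44.8800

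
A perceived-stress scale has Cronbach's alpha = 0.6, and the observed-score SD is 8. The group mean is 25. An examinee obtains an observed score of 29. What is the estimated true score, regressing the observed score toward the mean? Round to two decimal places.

27.40

T̂ = 0.600(29) + 0.400(25) ≈ 27.400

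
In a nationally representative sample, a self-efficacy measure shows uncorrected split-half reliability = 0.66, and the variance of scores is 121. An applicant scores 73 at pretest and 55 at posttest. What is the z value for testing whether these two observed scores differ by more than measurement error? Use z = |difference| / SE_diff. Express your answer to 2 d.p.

2.56

SD = √121 ≈ 11.0000
r_full = 2·0.66 / (1 + 0.66) ≈ 0.7952
The standard error of measurement is 11.0000×√(1 − 0.7952) ≈ 11.0000×0.4526 ≈ 4.9783.
SE_diff = √2 × SEM ≈ 7.0403
z = 18 / 7.0403 ≈ 2.5567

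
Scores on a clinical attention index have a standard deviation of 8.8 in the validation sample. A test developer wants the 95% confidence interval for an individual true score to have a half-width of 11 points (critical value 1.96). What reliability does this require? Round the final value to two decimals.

SEM needed = half-width / z = 11/1.96 ≈ 5.6122
r = 1 − (SEM / SD)² = 1 − (5.6122 / 8.8)² ≈ 1 − 0.4067 ≈ 0.5933

0.59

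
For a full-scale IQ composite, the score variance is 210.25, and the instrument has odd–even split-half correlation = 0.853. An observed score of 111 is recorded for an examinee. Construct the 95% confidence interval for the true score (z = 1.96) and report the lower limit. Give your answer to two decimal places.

103.00

SD = √210.25 = 14.500
Full-length reliability (Spearman-Brown) = 2(0.853)/(1+0.853) ≃ 0.921
SEM = 14.500·√(1 − 0.921) ≃ 4.084
Margin = 1.96 · 4.084 ≃ 8.005
Lower limit = 111 − 8.005 ≃ 102.995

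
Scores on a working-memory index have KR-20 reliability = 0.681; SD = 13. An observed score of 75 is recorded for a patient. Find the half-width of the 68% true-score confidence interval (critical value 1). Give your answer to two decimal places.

7.34

SEM = 13.000 * √(1 − 0.681) = 13.000 * √0.319 ≃ 13.000 * 0.565 ≃ 7.342
Margin = 1 * 7.342 ≃ 7.342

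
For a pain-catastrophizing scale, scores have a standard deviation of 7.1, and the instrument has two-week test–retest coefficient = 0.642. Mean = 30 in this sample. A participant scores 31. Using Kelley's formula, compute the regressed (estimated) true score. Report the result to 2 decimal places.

T̂ = 0.642(31) + 0.358(30) ≈ 30.642

30.64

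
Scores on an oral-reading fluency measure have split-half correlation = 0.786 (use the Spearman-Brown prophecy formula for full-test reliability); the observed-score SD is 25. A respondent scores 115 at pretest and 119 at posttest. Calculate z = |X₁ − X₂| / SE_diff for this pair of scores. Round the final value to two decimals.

0.33

Spearman-Brown: r = 2(0.786) / (1 + 0.786) = 1.572 / 1.786 ≈ 0.880
SEM = 25.000×√(1 − 0.880) ≈ 8.654
SE_diff = √2 × SEM ≈ 12.238
z = 4 / 12.238 ≈ 0.327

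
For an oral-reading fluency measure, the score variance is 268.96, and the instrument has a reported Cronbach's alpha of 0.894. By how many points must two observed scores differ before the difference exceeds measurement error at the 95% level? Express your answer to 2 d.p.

SD = √268.96 ≈ 16.400
The standard error of measurement is 16.400×√(1 − 0.894) ≈ 16.400×0.326 ≈ 5.339.
SE_diff = SEM × √2 ≈ 5.339 × 1.414 ≈ 7.551
Smallest detectable difference = 1.96×7.551 ≈ 14.800

14.80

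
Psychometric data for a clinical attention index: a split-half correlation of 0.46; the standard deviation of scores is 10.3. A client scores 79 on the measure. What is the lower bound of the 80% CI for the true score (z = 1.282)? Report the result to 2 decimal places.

70.97

Spearman-Brown: r = 2(0.46) / (1 + 0.46) = 0.9200 / 1.4600 ≃ 0.6301
SEM = 10.3000 × √(1 − 0.6301) = 10.3000 × √0.3699 ≃ 10.3000 × 0.6082 ≃ 6.2641
Half-width = 1.282×6.2641 ≃ 8.0306
Lower bound: 79 − 8.0306 = 70.9694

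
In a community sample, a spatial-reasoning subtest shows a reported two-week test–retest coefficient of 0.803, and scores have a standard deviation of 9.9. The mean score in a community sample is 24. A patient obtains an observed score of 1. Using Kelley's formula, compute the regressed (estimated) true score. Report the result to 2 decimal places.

5.53

T̂ = 0.8030(1) + 0.1970(24) ≃ 5.5310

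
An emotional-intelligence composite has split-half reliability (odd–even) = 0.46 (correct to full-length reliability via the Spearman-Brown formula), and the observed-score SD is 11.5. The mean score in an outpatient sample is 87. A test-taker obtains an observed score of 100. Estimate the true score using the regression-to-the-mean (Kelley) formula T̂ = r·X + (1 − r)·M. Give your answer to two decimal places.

Full-length reliability (Spearman-Brown) = 2(0.46)/(1+0.46) ≈ 0.630
T̂ = 0.630(100) + 0.370(87) ≈ 95.192

95.19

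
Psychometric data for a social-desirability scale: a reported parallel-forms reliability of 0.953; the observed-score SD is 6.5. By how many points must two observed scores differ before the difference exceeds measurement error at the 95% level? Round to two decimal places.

3.91

SEM = 6.50000×√(1 − 0.95300) ≈ 1.40917
SE_diff = √2 × SEM ≈ 1.99286
Minimum reliable difference = 1.96 × SE_diff ≈ 1.96 × 1.99286 ≈ 3.90601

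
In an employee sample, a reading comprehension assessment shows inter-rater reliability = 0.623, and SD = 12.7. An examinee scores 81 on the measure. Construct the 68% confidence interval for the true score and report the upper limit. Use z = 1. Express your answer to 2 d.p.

88.80

SEM = 12.70000×√(1 − 0.62300) ≈ 7.79784
Half-width = 1×7.79784 ≈ 7.79784
Upper bound: 81 + 7.79784 = 88.79784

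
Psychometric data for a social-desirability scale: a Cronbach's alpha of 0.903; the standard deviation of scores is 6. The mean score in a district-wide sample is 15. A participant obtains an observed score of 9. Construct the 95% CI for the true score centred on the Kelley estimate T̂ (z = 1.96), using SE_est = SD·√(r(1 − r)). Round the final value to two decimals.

T̂ = 0.903(9) + 0.097(15) ≈ 9.582
SE_est = SD × √(r(1 − r)) = 6.000 × √0.088 ≈ 6.000 × 0.296 ≈ 1.776
CI = 9.582 ± 1.96 × 1.776 → [6.102, 13.062]

[6.10, 13.06]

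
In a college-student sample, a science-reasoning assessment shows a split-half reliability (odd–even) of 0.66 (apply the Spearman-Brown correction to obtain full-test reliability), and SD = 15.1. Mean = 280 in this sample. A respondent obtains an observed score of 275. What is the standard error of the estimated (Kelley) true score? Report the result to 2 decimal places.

6.09

r_full = 2·0.66 / (1 + 0.66) ≈ 0.7952
SE_est = 15.1000·√[r(1 − r)] ≈ 6.0939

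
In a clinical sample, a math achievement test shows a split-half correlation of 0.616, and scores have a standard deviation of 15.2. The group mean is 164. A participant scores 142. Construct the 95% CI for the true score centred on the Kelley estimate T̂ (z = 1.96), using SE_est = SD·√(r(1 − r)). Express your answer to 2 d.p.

r_full = 2·0.616 / (1 + 0.616) ≈ 0.762
Estimated true score = 0.762*142 + (1 − 0.762)*164 ≈ 147.228
SE_est = SD * √(r(1 − r)) = 15.200 * √0.181 ≈ 15.200 * 0.426 ≈ 6.470
CI = 147.228 ± 1.96 * 6.470 → [134.547, 159.908]

[134.55, 159.91]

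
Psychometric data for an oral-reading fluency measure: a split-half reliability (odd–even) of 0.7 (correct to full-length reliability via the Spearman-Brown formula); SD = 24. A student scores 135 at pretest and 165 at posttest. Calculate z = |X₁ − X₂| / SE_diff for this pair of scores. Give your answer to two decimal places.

Full-length reliability (Spearman-Brown) = 2(0.7)/(1+0.7) ≈ 0.824
SEM = 24.000 * √(1 − 0.824) = 24.000 * √0.176 ≈ 24.000 * 0.420 ≈ 10.082
Standard error of the difference = 10.082·√2 ≈ 14.258
z = 30 / 14.258 ≈ 2.104

2.10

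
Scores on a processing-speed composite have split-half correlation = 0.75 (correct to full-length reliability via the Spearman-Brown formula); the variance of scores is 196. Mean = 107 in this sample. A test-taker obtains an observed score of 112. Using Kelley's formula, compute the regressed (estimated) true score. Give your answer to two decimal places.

Full-length reliability (Spearman-Brown) = 2(0.75)/(1+0.75) ≈ 0.857
Estimated true score = 0.857×112 + (1 − 0.857)×107 ≈ 111.286

111.29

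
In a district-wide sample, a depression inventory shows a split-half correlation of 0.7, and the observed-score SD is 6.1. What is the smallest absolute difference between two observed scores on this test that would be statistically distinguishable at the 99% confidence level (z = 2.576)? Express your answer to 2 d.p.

Spearman-Brown: r = 2(0.7) / (1 + 0.7) = 1.4000 / 1.7000 ≈ 0.8235
SEM = 6.1000 × √(1 − 0.8235) = 6.1000 × √0.1765 ≈ 6.1000 × 0.4201 ≈ 2.5625
Standard error of the difference = 2.5625·√2 ≈ 3.6239
Minimum reliable difference = 2.576 × SE_diff ≈ 2.576 × 3.6239 ≈ 9.3353

9.34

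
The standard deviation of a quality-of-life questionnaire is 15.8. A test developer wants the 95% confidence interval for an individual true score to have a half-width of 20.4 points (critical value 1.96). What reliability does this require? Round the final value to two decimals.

0.57

Required SEM = 20.4 / 1.96 ≃ 10.4082
Required reliability = 1 − (SEM/SD)² = 1 − 0.4339 ≃ 0.5661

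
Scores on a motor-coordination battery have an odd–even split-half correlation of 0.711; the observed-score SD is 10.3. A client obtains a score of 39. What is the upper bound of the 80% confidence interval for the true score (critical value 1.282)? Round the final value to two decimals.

44.43

Spearman-Brown: r = 2(0.711) / (1 + 0.711) = 1.4220 / 1.7110 ≈ 0.8311
The standard error of measurement is 10.3000×√(1 − 0.8311) ≈ 10.3000×0.4110 ≈ 4.2331.
Half-width = 1.282×4.2331 ≈ 5.4269
Upper limit = 39 + 5.4269 ≈ 44.4269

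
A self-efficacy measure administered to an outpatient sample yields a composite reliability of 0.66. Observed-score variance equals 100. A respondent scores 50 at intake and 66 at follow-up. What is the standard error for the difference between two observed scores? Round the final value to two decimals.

8.25

SD = √100 ≈ 10.0000
SEM = 10.0000*√(1 − 0.6600) ≈ 5.8310
SE_diff = SEM * √2 ≈ 5.8310 * 1.4142 ≈ 8.2462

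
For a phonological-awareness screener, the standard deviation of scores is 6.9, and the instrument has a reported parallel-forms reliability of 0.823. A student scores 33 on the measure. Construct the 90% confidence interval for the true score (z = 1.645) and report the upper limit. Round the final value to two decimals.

SEM = 6.9000×√(1 − 0.8230) ≈ 2.9029
Margin = 1.645 × 2.9029 ≈ 4.7753
Upper limit = 33 + 4.7753 ≈ 37.7753

37.78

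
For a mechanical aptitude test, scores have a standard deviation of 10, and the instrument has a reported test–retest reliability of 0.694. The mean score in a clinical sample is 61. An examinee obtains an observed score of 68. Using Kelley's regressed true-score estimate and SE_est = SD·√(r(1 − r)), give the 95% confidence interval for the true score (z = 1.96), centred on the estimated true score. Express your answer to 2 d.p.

T̂ = 0.6940(68) + 0.3060(61) ≈ 65.8580
SE_est = SD · √(r(1 − r)) = 10.0000 · √0.2124 ≈ 10.0000 · 0.4608 ≈ 4.6083
CI = 65.8580 ± 1.96 · 4.6083 → [56.8257, 74.8903]

[56.83, 74.89]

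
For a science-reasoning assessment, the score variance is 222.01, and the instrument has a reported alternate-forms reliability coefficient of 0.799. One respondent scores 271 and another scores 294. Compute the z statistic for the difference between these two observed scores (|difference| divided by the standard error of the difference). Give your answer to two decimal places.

SD = √222.01 ≈ 14.9000
SEM = 14.9000 × √(1 − 0.7990) = 14.9000 × √0.2010 ≈ 14.9000 × 0.4483 ≈ 6.6801
Standard error of the difference = 6.6801·√2 ≈ 9.4471
z = |271 − 294| / 9.4471 = 23 / 9.4471 ≈ 2.4346

2.43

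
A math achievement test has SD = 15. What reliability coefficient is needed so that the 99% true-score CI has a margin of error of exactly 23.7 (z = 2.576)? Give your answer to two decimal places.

SEM needed = half-width / z = 23.7/2.576 ≈ 9.2003
r = 1 − (SEM / SD)² = 1 − (9.2003 / 15)² ≈ 1 − 0.3762 ≈ 0.6238

0.62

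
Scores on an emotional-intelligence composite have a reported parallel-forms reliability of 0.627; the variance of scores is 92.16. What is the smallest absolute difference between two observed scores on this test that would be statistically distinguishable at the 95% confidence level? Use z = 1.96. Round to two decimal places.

16.25

σ = 92.16^(1/2) = 9.60000
SEM = 9.60000×√(1 − 0.62700) ≈ 5.86308
SE_diff = √2 × SEM ≈ 8.29164
Smallest detectable difference = 1.96×8.29164 ≈ 16.25162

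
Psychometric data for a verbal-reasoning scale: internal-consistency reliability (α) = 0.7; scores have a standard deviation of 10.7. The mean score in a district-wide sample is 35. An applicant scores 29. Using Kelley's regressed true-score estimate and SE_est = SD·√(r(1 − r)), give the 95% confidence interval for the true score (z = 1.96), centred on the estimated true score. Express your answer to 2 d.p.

Estimated true score = 0.7000·29 + (1 − 0.7000)·35 ≈ 30.8000
SE_est = 10.7000·√[r(1 − r)] ≈ 4.9034
CI = 30.8000 ± 1.96 · 4.9034 → [21.1894, 40.4106]

[21.19, 40.41]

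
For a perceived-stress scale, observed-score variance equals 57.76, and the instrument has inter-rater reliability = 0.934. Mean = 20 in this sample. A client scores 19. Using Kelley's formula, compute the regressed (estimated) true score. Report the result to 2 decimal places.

T̂ = r·X + (1 − r)·M = 0.934·19 + 0.066·20 = 17.746 + 1.320 ≈ 19.066

19.07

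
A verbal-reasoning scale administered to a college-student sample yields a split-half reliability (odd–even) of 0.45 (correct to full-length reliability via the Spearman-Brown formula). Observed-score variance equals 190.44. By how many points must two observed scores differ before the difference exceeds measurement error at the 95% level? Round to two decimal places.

23.56

SD = √190.44 ≈ 13.800
Full-length reliability (Spearman-Brown) = 2(0.45)/(1+0.45) ≈ 0.621
SEM = 13.800*√(1 − 0.621) ≈ 8.499
SE_diff = SEM * √2 ≈ 8.499 * 1.414 ≈ 12.020
Minimum reliable difference = 1.96 * SE_diff ≈ 1.96 * 12.020 ≈ 23.558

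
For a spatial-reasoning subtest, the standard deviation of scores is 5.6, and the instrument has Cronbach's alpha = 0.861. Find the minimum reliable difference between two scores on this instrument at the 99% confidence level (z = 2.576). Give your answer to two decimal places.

7.61

SEM = 5.6000 × √(1 − 0.8610) = 5.6000 × √0.1390 ≈ 5.6000 × 0.3728 ≈ 2.0878
SE_diff = √2 × SEM ≈ 2.9526
Smallest detectable difference = 2.576×2.9526 ≈ 7.6060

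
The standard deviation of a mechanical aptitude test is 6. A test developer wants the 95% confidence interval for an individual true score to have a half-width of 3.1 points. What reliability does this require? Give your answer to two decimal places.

0.93

SEM needed = half-width / z = 3.1/1.96 ≈ 1.5816
Required reliability = 1 − (SEM/SD)² = 1 − 0.0695 ≈ 0.9305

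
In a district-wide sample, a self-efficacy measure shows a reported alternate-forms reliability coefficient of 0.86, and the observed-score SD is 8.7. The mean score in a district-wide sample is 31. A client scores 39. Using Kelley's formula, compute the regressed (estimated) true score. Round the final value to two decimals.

37.88

Estimated true score = 0.860*39 + (1 − 0.860)*31 ≈ 37.880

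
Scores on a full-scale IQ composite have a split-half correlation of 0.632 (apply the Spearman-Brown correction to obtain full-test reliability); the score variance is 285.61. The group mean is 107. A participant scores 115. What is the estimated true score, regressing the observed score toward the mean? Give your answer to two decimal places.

113.20

Full-length reliability (Spearman-Brown) = 2(0.632)/(1+0.632) ≃ 0.7745
T̂ = r·X + (1 − r)·M = 0.7745*115 + 0.2255*107 ≃ 89.0686 + 24.1275 ≃ 113.1961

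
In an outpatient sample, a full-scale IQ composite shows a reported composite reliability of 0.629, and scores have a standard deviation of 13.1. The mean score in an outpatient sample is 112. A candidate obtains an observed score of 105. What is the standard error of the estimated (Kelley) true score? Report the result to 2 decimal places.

SE_est = SD * √(r(1 − r)) = 13.100 * √0.233 ≈ 13.100 * 0.483 ≈ 6.328

6.33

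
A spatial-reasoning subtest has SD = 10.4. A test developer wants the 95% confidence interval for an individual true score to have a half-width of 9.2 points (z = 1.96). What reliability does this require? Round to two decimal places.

0.80

SEM needed = half-width / z = 9.2/1.96 ≃ 4.69388
r = 1 − (SEM / SD)² = 1 − (4.69388 / 10.4)² ≃ 1 − 0.20370 ≃ 0.79630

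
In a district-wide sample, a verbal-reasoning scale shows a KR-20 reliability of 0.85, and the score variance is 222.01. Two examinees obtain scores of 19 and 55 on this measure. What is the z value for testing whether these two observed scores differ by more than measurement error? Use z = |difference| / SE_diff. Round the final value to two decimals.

4.41

SD = √222.01 = 14.9000
SEM = 14.9000 * √(1 − 0.8500) = 14.9000 * √0.1500 ≈ 14.9000 * 0.3873 ≈ 5.7707
SE_diff = SEM * √2 ≈ 5.7707 * 1.4142 ≈ 8.1611
z = |19 − 55| / 8.1611 = 36 / 8.1611 ≈ 4.4112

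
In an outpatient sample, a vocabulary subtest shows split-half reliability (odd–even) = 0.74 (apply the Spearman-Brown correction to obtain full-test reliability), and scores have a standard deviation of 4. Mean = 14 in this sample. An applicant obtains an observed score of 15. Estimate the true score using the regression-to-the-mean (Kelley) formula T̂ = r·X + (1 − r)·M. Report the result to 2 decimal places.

Full-length reliability (Spearman-Brown) = 2(0.74)/(1+0.74) ≈ 0.85057
T̂ = 0.85057(15) + 0.14943(14) ≈ 14.85057

14.85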